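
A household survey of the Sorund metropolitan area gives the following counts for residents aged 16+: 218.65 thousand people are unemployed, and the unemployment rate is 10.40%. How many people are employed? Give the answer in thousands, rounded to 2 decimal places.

About 1,883.75 thousand are employed.

Labor force = U / u = 218.65 / 0.1040 ≈ 2,102.40 thousand.
Employed = labor force − unemployed = 2,102.40 − 218.65 = 1,883.75 thousand.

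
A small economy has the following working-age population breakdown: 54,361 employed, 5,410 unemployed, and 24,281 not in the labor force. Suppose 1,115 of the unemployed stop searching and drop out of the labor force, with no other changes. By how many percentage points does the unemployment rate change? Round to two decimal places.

The unemployment rate changes by −1.73 percentage points.

Initially, labor force = 54,361 + 5,410 = 59,771, so u = 5,410/59,771 = 9.05%.
After the change, unemployed and labor force both fall by 1,115 → E = 54,361, U = 4,295, labor force = 58,656.
New unemployment rate = 4,295 / 58,656 = 7.32%.
Change = 7.32% − 9.05% = −1.73 percentage points.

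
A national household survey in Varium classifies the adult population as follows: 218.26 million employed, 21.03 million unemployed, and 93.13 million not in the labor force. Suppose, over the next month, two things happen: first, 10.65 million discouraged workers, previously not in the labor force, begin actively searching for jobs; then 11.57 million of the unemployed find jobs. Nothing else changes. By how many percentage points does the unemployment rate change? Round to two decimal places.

Initially, labor force = 218.26 + 21.03 = 239.29 million, so u = 21.03/239.29 = 8.79%.
After the first change, unemployed and labor force both rise by 10.65 → E = 218.26, U = 31.68, labor force = 249.94 million.
After the second change, unemployed falls and employed rises by 11.57; labor force unchanged → E = 229.83, U = 20.11, labor force = 249.94 million.
New unemployment rate = 20.11 / 249.94 = 8.05%.
Change = 8.05% − 8.79% = −0.74 percentage points.

The unemployment rate changes by −0.74 percentage points.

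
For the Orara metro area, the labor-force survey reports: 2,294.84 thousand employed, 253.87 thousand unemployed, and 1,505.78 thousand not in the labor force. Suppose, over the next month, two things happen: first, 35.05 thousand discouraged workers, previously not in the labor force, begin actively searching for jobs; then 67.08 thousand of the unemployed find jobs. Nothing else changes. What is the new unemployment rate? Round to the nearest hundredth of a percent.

New unemployment rate ≈ 8.59%.

Initially, labor force = 2,294.84 + 253.87 = 2,548.71 thousand, so u = 253.87/2,548.71 = 9.96%.
After the first change, unemployed and labor force both rise by 35.05 → E = 2,294.84, U = 288.92, labor force = 2,583.76 thousand.
After the second change, unemployed falls and employed rises by 67.08; labor force unchanged → E = 2,361.92, U = 221.84, labor force = 2,583.76 thousand.
New unemployment rate = 221.84 / 2,583.76 = 8.59%.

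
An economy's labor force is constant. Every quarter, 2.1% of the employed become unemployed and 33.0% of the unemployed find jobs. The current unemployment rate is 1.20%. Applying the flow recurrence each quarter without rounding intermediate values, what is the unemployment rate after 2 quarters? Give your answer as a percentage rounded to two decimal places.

With a fixed labor force, u_{t+1} = u_t + s·(1−u_t) − f·u_t = u_t·(1−s−f) + s.
Here 1−s−f = 0.649 and s = 0.021.
u_1 = 0.012000 × 0.649 + 0.021 = 0.028788.
u_2 = 0.028788 × 0.649 + 0.021 = 0.039683.

Unemployment rate after two quarters ≈ 3.97%.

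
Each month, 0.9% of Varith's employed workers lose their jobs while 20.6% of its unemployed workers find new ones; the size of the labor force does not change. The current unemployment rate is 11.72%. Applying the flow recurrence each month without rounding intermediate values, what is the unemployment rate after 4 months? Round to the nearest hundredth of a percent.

With a fixed labor force, u_{t+1} = u_t + s·(1−u_t) − f·u_t = u_t·(1−s−f) + s.
Here 1−s−f = 0.785 and s = 0.009.
u_1 = 0.117200 × 0.785 + 0.009 = 0.101002.
u_2 = 0.101002 × 0.785 + 0.009 = 0.088287.
u_3 = 0.088287 × 0.785 + 0.009 = 0.078305.
u_4 = 0.078305 × 0.785 + 0.009 = 0.070469.

Unemployment rate after four months ≈ 7.05%.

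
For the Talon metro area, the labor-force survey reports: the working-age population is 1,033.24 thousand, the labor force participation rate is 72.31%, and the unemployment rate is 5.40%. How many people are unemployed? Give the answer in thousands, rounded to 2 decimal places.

About 40.35 thousand are unemployed.

Labor force = 0.7231 × 1,033.24 = 747.14 thousand.
Unemployed = 0.0540 × 747.14 ≈ 40.35 thousand.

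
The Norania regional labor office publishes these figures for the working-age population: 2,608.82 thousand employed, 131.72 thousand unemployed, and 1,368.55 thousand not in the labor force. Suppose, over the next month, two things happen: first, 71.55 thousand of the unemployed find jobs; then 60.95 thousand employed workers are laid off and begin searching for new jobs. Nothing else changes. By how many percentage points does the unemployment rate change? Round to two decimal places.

Initially, labor force = 2,608.82 + 131.72 = 2,740.54 thousand, so u = 131.72/2,740.54 = 4.81%.
After the first change, unemployed falls and employed rises by 71.55; labor force unchanged → E = 2,680.37, U = 60.17, labor force = 2,740.54 thousand.
After the second change, employed falls and unemployed rises by 60.95; labor force unchanged → E = 2,619.42, U = 121.12, labor force = 2,740.54 thousand.
New unemployment rate = 121.12 / 2,740.54 = 4.42%.
Change = 4.42% − 4.81% = −0.39 percentage points.

The unemployment rate changes by −0.39 percentage points.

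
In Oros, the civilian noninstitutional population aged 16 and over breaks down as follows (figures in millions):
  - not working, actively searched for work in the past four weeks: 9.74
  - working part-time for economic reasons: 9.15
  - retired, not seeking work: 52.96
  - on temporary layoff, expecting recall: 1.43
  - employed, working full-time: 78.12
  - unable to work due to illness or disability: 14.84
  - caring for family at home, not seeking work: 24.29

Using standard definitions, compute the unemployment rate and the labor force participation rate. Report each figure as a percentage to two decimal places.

Unemployment rate ≈ 11.35%; labor force participation rate ≈ 51.67%.

Employed = 9.15 + 78.12 = 87.27 million (anyone who worked, including part-time for economic reasons, counts as employed).
Unemployed = 9.74 + 1.43 = 11.17 million (jobless and actively searching, or on temporary layoff).
Labor force = 87.27 + 11.17 = 98.44 million.
Not in labor force = 52.96 + 14.84 + 24.29 = 92.09 million (those not working and not actively searching are outside the labor force).
Civilian working-age population = 98.44 + 92.09 = 190.53 million.
Unemployment rate = 11.17 / 98.44 = 11.35%.
Labor force participation rate = 98.44 / 190.53 = 51.67%.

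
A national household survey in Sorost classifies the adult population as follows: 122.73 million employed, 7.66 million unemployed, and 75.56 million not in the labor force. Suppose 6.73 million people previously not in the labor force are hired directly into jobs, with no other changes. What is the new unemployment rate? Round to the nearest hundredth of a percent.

Initially, labor force = 122.73 + 7.66 = 130.39 million, so u = 7.66/130.39 = 5.87%.
After the change, employed and labor force both rise by 6.73; unemployed unchanged → E = 129.46, U = 7.66, labor force = 137.12 million.
New unemployment rate = 7.66 / 137.12 = 5.59%.

New unemployment rate ≈ 5.59%.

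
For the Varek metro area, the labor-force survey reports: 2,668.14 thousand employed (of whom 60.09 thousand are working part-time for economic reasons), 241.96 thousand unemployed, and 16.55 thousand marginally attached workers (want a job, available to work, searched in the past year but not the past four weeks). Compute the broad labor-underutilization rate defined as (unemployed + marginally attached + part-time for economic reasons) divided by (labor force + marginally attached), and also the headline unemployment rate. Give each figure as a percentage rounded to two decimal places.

Labor force = 2,668.14 + 241.96 = 2,910.10 thousand.
Numerator = 241.96 + 16.55 + 60.09 = 318.60 thousand.
Denominator = 2,910.10 + 16.55 = 2,926.65 thousand.
Broad rate = 318.60 / 2,926.65 = 10.89%.
Headline unemployment rate = 241.96 / 2,910.10 = 8.31%.

Broad underutilization rate ≈ 10.89%; headline unemployment rate ≈ 8.31%.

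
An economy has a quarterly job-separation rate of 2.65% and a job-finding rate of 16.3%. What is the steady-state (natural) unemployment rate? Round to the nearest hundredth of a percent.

Steady-state unemployment rate ≈ 13.98%.

At steady state the flows balance: s·E = f·U, so U/(E+U) = s/(s+f).
u* = 2.65 / (2.65 + 16.3) = 2.65 / 18.95 = 13.98%.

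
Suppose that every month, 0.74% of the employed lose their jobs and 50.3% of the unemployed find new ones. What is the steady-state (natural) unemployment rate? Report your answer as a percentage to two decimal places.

Steady-state unemployment rate ≈ 1.45%.

At steady state the flows balance: s·E = f·U, so U/(E+U) = s/(s+f).
u* = 0.74 / (0.74 + 50.3) = 0.74 / 51.04 = 1.45%.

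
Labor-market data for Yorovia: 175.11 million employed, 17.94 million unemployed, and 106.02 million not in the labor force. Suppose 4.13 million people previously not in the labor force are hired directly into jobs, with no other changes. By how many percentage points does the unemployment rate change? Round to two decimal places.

The unemployment rate changes by −0.19 percentage points.

Initially, labor force = 175.11 + 17.94 = 193.05 million, so u = 17.94/193.05 = 9.29%.
After the change, employed and labor force both rise by 4.13; unemployed unchanged → E = 179.24, U = 17.94, labor force = 197.18 million.
New unemployment rate = 17.94 / 197.18 = 9.10%.
Change = 9.10% − 9.29% = −0.19 percentage points.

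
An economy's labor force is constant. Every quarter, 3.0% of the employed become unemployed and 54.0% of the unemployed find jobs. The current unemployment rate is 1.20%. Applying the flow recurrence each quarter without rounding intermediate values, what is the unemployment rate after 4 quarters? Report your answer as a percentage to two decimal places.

With a fixed labor force, u_{t+1} = u_t + s·(1−u_t) − f·u_t = u_t·(1−s−f) + s.
Here 1−s−f = 0.430 and s = 0.030.
u_1 = 0.012000 × 0.430 + 0.030 = 0.035160.
u_2 = 0.035160 × 0.430 + 0.030 = 0.045119.
u_3 = 0.045119 × 0.430 + 0.030 = 0.049401.
u_4 = 0.049401 × 0.430 + 0.030 = 0.051242.

Unemployment rate after four quarters ≈ 5.12%.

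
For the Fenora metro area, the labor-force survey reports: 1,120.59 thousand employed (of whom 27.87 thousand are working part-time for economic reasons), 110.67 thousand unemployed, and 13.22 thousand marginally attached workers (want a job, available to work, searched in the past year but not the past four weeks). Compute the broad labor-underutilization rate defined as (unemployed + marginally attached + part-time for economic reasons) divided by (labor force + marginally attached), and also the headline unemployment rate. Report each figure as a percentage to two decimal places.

Labor force = 1,120.59 + 110.67 = 1,231.26 thousand.
Numerator = 110.67 + 13.22 + 27.87 = 151.76 thousand.
Denominator = 1,231.26 + 13.22 = 1,244.48 thousand.
Broad rate = 151.76 / 1,244.48 = 12.19%.
Headline unemployment rate = 110.67 / 1,231.26 = 8.99%.

Broad underutilization rate ≈ 12.19%; headline unemployment rate ≈ 8.99%.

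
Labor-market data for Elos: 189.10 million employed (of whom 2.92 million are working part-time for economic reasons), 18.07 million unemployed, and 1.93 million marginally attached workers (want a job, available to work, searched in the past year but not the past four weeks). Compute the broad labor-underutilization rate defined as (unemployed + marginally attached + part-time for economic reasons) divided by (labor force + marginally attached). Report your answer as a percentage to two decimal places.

Labor force = 189.10 + 18.07 = 207.17 million.
Numerator = 18.07 + 1.93 + 2.92 = 22.92 million.
Denominator = 207.17 + 1.93 = 209.10 million.
Broad rate = 22.92 / 209.10 = 10.96%.

Broad underutilization rate ≈ 10.96%.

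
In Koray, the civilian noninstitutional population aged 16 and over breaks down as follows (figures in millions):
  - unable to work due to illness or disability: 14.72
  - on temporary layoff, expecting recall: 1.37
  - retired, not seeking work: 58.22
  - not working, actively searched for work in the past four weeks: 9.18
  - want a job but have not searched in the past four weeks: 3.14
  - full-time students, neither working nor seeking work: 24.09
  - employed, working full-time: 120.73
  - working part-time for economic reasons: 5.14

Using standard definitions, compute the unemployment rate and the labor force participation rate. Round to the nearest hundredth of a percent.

Employed = 120.73 + 5.14 = 125.87 million (anyone who worked, including part-time for economic reasons, counts as employed).
Unemployed = 1.37 + 9.18 = 10.55 million (jobless and actively searching, or on temporary layoff).
Labor force = 125.87 + 10.55 = 136.42 million.
Not in labor force = 14.72 + 58.22 + 3.14 + 24.09 = 100.17 million (those not working and not actively searching are outside the labor force — including those who want a job but have given up searching).
Civilian working-age population = 136.42 + 100.17 = 236.59 million.
Unemployment rate = 10.55 / 136.42 = 7.73%.
Labor force participation rate = 136.42 / 236.59 = 57.66%.

Unemployment rate ≈ 7.73%; labor force participation rate ≈ 57.66%.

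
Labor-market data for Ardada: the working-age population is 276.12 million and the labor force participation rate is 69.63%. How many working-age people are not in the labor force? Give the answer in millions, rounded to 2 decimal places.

About 83.86 million are not in the labor force.

Share not in the labor force = 1 − 0.6963 = 0.3037.
Not in labor force = 0.3037 × 276.12 ≈ 83.86 million.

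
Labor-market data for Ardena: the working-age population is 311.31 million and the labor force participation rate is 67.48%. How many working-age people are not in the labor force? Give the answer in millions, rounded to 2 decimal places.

About 101.24 million are not in the labor force.

Share not in the labor force = 1 − 0.6748 = 0.3252.
Not in labor force = 0.3252 × 311.31 ≈ 101.24 million.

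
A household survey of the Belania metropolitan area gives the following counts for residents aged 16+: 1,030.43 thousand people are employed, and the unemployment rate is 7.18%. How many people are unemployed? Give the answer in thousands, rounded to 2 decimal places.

Let U be the number unemployed. The labor force is E + U, and U/(E+U) = 0.0718.
So U = 0.0718 × 1,030.43 / (1 − 0.0718) = 73.9849 / 0.9282 ≈ 79.71 thousand.

About 79.71 thousand are unemployed.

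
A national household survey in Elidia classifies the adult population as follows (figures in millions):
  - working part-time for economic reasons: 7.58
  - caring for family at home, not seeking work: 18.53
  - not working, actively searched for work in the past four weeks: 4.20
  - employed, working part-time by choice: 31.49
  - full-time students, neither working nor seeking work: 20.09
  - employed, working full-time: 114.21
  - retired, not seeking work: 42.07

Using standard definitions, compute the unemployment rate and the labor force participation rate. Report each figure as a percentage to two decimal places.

Unemployment rate ≈ 2.67%; labor force participation rate ≈ 66.12%.

Employed = 7.58 + 31.49 + 114.21 = 153.28 million (anyone who worked, including part-time for economic reasons, counts as employed).
Unemployed = 4.20 million.
Labor force = 153.28 + 4.20 = 157.48 million.
Not in labor force = 18.53 + 20.09 + 42.07 = 80.69 million (those not working and not actively searching are outside the labor force).
Civilian working-age population = 157.48 + 80.69 = 238.17 million.
Unemployment rate = 4.20 / 157.48 = 2.67%.
Labor force participation rate = 157.48 / 238.17 = 66.12%.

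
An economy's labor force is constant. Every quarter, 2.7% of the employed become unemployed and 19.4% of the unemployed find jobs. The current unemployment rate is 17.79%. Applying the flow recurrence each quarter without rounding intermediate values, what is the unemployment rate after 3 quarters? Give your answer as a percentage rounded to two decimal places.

With a fixed labor force, u_{t+1} = u_t + s·(1−u_t) − f·u_t = u_t·(1−s−f) + s.
Here 1−s−f = 0.779 and s = 0.027.
u_1 = 0.177900 × 0.779 + 0.027 = 0.165584.
u_2 = 0.165584 × 0.779 + 0.027 = 0.155990.
u_3 = 0.155990 × 0.779 + 0.027 = 0.148516.

Unemployment rate after three quarters ≈ 14.85%.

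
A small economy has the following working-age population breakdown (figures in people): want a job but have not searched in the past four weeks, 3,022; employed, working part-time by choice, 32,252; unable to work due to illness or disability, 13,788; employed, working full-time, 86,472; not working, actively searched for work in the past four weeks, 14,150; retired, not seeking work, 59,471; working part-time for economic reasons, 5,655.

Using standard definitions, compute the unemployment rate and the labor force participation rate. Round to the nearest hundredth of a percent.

Employed = 32,252 + 86,472 + 5,655 = 124,379 (anyone who worked, including part-time for economic reasons, counts as employed).
Unemployed = 14,150.
Labor force = 124,379 + 14,150 = 138,529.
Not in labor force = 3,022 + 13,788 + 59,471 = 76,281 (those not working and not actively searching are outside the labor force — including those who want a job but have given up searching).
Civilian working-age population = 138,529 + 76,281 = 214,810.
Unemployment rate = 14,150 / 138,529 = 10.21%.
Labor force participation rate = 138,529 / 214,810 = 64.49%.

Unemployment rate ≈ 10.21%; labor force participation rate ≈ 64.49%.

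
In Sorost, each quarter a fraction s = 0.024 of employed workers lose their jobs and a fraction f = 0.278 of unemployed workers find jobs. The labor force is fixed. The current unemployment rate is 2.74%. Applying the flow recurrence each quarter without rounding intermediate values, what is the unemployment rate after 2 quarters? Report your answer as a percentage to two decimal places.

With a fixed labor force, u_{t+1} = u_t + s·(1−u_t) − f·u_t = u_t·(1−s−f) + s.
Here 1−s−f = 0.698 and s = 0.024.
u_1 = 0.027400 × 0.698 + 0.024 = 0.043125.
u_2 = 0.043125 × 0.698 + 0.024 = 0.054101.

Unemployment rate after two quarters ≈ 5.41%.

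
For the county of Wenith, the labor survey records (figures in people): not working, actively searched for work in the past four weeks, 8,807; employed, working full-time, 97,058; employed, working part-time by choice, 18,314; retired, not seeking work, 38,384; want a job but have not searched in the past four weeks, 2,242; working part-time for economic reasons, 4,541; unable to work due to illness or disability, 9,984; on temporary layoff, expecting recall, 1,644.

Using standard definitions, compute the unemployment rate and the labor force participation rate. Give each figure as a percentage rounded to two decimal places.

Unemployment rate ≈ 8.02%; labor force participation rate ≈ 72.03%.

Employed = 97,058 + 18,314 + 4,541 = 119,913 (anyone who worked, including part-time for economic reasons, counts as employed).
Unemployed = 8,807 + 1,644 = 10,451 (jobless and actively searching, or on temporary layoff).
Labor force = 119,913 + 10,451 = 130,364.
Not in labor force = 38,384 + 2,242 + 9,984 = 50,610 (those not working and not actively searching are outside the labor force — including those who want a job but have given up searching).
Civilian working-age population = 130,364 + 50,610 = 180,974.
Unemployment rate = 10,451 / 130,364 = 8.02%.
Labor force participation rate = 130,364 / 180,974 = 72.03%.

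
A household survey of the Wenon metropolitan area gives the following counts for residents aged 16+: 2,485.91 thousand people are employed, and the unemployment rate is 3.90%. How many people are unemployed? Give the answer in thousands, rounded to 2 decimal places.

About 100.89 thousand are unemployed.

Let U be the number unemployed. The labor force is E + U, and U/(E+U) = 0.0390.
So U = 0.0390 × 2,485.91 / (1 − 0.0390) = 96.9505 / 0.9610 ≈ 100.89 thousand.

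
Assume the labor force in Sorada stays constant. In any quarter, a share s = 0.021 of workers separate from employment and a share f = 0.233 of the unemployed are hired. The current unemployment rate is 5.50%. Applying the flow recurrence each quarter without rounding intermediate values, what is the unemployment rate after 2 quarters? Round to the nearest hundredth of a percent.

With a fixed labor force, u_{t+1} = u_t + s·(1−u_t) − f·u_t = u_t·(1−s−f) + s.
Here 1−s−f = 0.746 and s = 0.021.
u_1 = 0.055000 × 0.746 + 0.021 = 0.062030.
u_2 = 0.062030 × 0.746 + 0.021 = 0.067274.

Unemployment rate after two quarters ≈ 6.73%.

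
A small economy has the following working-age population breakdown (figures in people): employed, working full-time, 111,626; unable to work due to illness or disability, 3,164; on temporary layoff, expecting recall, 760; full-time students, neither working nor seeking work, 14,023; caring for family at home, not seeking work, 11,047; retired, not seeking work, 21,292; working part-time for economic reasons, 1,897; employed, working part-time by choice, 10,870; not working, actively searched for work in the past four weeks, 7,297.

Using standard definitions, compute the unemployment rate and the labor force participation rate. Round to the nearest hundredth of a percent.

Employed = 111,626 + 1,897 + 10,870 = 124,393 (anyone who worked, including part-time for economic reasons, counts as employed).
Unemployed = 760 + 7,297 = 8,057 (jobless and actively searching, or on temporary layoff).
Labor force = 124,393 + 8,057 = 132,450.
Not in labor force = 3,164 + 14,023 + 11,047 + 21,292 = 49,526 (those not working and not actively searching are outside the labor force).
Civilian working-age population = 132,450 + 49,526 = 181,976.
Unemployment rate = 8,057 / 132,450 = 6.08%.
Labor force participation rate = 132,450 / 181,976 = 72.78%.

Unemployment rate ≈ 6.08%; labor force participation rate ≈ 72.78%.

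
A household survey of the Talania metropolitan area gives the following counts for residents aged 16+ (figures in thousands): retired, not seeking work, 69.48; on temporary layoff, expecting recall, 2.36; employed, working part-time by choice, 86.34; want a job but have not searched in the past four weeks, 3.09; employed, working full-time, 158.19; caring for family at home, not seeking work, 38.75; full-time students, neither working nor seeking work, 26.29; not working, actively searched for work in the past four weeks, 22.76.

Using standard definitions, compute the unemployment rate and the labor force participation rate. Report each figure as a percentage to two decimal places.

Unemployment rate ≈ 9.32%; labor force participation rate ≈ 66.21%.

Employed = 86.34 + 158.19 = 244.53 thousand.
Unemployed = 2.36 + 22.76 = 25.12 thousand (jobless and actively searching, or on temporary layoff).
Labor force = 244.53 + 25.12 = 269.65 thousand.
Not in labor force = 69.48 + 3.09 + 38.75 + 26.29 = 137.61 thousand (those not working and not actively searching are outside the labor force — including those who want a job but have given up searching).
Civilian working-age population = 269.65 + 137.61 = 407.26 thousand.
Unemployment rate = 25.12 / 269.65 = 9.32%.
Labor force participation rate = 269.65 / 407.26 = 66.21%.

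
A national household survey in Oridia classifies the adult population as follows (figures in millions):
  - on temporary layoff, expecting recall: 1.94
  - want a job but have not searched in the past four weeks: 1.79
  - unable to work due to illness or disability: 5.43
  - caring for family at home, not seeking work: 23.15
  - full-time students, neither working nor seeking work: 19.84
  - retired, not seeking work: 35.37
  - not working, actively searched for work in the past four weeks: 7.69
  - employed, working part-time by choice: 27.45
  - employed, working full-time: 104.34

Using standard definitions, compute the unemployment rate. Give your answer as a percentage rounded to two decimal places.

Unemployment rate ≈ 6.81%.

Employed = 27.45 + 104.34 = 131.79 million.
Unemployed = 1.94 + 7.69 = 9.63 million (jobless and actively searching, or on temporary layoff).
Labor force = 131.79 + 9.63 = 141.42 million.
Unemployment rate = 9.63 / 141.42 = 6.81%.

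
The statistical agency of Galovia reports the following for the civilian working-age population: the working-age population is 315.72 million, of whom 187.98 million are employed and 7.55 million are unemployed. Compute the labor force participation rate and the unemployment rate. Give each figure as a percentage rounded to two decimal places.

Labor force = employed + unemployed = 187.98 + 7.55 = 195.53 million.
Unemployment rate = 7.55 / 195.53 = 3.86%.
Labor force participation rate = 195.53 / 315.72 = 61.93%.

Labor force participation rate ≈ 61.93%; unemployment rate ≈ 3.86%.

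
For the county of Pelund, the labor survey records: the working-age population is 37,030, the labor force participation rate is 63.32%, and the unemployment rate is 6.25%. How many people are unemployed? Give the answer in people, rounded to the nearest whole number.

Labor force = 0.6332 × 37,030 = 23,447.
Unemployed = 0.0625 × 23,447 ≈ 1,465.

About 1,465 are unemployed.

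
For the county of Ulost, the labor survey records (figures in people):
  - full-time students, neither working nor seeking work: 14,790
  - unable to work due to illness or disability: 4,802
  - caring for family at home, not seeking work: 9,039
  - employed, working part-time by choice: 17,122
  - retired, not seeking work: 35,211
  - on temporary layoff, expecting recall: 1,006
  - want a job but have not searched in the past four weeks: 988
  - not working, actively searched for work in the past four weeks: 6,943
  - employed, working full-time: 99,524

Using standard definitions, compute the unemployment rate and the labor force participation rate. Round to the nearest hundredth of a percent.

Employed = 17,122 + 99,524 = 116,646.
Unemployed = 1,006 + 6,943 = 7,949 (jobless and actively searching, or on temporary layoff).
Labor force = 116,646 + 7,949 = 124,595.
Not in labor force = 14,790 + 4,802 + 9,039 + 35,211 + 988 = 64,830 (those not working and not actively searching are outside the labor force — including those who want a job but have given up searching).
Civilian working-age population = 124,595 + 64,830 = 189,425.
Unemployment rate = 7,949 / 124,595 = 6.38%.
Labor force participation rate = 124,595 / 189,425 = 65.78%.

Unemployment rate ≈ 6.38%; labor force participation rate ≈ 65.78%.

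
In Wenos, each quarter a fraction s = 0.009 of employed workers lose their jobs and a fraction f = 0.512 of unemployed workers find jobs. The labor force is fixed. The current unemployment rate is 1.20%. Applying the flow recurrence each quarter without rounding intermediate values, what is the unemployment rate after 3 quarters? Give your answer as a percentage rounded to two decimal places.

Unemployment rate after three quarters ≈ 1.67%.

With a fixed labor force, u_{t+1} = u_t + s·(1−u_t) − f·u_t = u_t·(1−s−f) + s.
Here 1−s−f = 0.479 and s = 0.009.
u_1 = 0.012000 × 0.479 + 0.009 = 0.014748.
u_2 = 0.014748 × 0.479 + 0.009 = 0.016064.
u_3 = 0.016064 × 0.479 + 0.009 = 0.016695.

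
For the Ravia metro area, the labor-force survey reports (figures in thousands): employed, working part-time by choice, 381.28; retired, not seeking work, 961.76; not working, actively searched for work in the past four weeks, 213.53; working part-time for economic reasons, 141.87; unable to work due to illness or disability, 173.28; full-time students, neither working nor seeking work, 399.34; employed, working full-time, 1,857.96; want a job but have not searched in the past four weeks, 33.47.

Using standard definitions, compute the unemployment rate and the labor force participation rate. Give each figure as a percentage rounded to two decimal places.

Unemployment rate ≈ 8.23%; labor force participation rate ≈ 62.33%.

Employed = 381.28 + 141.87 + 1,857.96 = 2,381.11 thousand (anyone who worked, including part-time for economic reasons, counts as employed).
Unemployed = 213.53 thousand.
Labor force = 2,381.11 + 213.53 = 2,594.64 thousand.
Not in labor force = 961.76 + 173.28 + 399.34 + 33.47 = 1,567.85 thousand (those not working and not actively searching are outside the labor force — including those who want a job but have given up searching).
Civilian working-age population = 2,594.64 + 1,567.85 = 4,162.49 thousand.
Unemployment rate = 213.53 / 2,594.64 = 8.23%.
Labor force participation rate = 2,594.64 / 4,162.49 = 62.33%.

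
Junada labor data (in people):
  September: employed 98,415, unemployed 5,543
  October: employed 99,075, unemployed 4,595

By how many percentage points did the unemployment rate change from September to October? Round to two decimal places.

September: labor force = 98,415 + 5,543 = 103,958; u = 5,543/103,958 = 5.33%.
October: labor force = 99,075 + 4,595 = 103,670; u = 4,595/103,670 = 4.43%.
Change = 4.43% − 5.33% = −0.90 pp.

The unemployment rate changed by −0.90 percentage points.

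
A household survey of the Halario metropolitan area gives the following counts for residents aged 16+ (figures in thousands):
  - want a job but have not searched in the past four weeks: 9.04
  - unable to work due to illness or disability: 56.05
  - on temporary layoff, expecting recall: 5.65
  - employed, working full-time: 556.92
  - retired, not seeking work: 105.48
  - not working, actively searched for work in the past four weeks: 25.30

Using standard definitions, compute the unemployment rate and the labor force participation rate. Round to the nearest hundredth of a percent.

Employed = 556.92 thousand.
Unemployed = 5.65 + 25.30 = 30.95 thousand (jobless and actively searching, or on temporary layoff).
Labor force = 556.92 + 30.95 = 587.87 thousand.
Not in labor force = 9.04 + 56.05 + 105.48 = 170.57 thousand (those not working and not actively searching are outside the labor force — including those who want a job but have given up searching).
Civilian working-age population = 587.87 + 170.57 = 758.44 thousand.
Unemployment rate = 30.95 / 587.87 = 5.26%.
Labor force participation rate = 587.87 / 758.44 = 77.51%.

Unemployment rate ≈ 5.26%; labor force participation rate ≈ 77.51%.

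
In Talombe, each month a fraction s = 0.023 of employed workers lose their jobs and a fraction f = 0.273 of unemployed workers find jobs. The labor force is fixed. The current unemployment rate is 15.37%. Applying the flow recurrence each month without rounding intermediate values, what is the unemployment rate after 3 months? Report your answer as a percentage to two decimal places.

With a fixed labor force, u_{t+1} = u_t + s·(1−u_t) − f·u_t = u_t·(1−s−f) + s.
Here 1−s−f = 0.704 and s = 0.023.
u_1 = 0.153700 × 0.704 + 0.023 = 0.131205.
u_2 = 0.131205 × 0.704 + 0.023 = 0.115368.
u_3 = 0.115368 × 0.704 + 0.023 = 0.104219.

Unemployment rate after three months ≈ 10.42%.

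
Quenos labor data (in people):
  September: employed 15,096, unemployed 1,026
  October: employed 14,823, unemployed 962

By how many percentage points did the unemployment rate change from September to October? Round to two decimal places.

September: labor force = 15,096 + 1,026 = 16,122; u = 1,026/16,122 = 6.36%.
October: labor force = 14,823 + 962 = 15,785; u = 962/15,785 = 6.09%.
Change = 6.09% − 6.36% = −0.27 pp.

The unemployment rate changed by −0.27 percentage points.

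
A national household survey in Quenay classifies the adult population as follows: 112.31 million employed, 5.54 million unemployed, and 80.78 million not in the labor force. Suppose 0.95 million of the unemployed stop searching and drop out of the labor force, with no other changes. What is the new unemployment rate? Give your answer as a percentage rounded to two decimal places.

Initially, labor force = 112.31 + 5.54 = 117.85 million, so u = 5.54/117.85 = 4.70%.
After the change, unemployed and labor force both fall by 0.95 → E = 112.31, U = 4.59, labor force = 116.90 million.
New unemployment rate = 4.59 / 116.90 = 3.93%.

New unemployment rate ≈ 3.93%.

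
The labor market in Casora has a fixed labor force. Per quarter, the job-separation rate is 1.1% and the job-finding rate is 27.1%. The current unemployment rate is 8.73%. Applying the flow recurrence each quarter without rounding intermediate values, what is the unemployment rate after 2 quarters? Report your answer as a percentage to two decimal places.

Unemployment rate after two quarters ≈ 6.39%.

With a fixed labor force, u_{t+1} = u_t + s·(1−u_t) − f·u_t = u_t·(1−s−f) + s.
Here 1−s−f = 0.718 and s = 0.011.
u_1 = 0.087300 × 0.718 + 0.011 = 0.073681.
u_2 = 0.073681 × 0.718 + 0.011 = 0.063903.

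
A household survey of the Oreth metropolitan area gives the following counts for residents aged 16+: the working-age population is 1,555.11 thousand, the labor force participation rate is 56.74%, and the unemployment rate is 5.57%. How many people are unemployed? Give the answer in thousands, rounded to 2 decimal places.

Labor force = 0.5674 × 1,555.11 = 882.37 thousand.
Unemployed = 0.0557 × 882.37 ≈ 49.15 thousand.

About 49.15 thousand are unemployed.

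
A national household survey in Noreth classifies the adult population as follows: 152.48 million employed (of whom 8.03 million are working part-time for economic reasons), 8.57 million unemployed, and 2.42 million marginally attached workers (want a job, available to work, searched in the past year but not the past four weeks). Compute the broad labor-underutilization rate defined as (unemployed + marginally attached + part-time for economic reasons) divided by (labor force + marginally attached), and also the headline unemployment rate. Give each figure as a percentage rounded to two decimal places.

Broad underutilization rate ≈ 11.64%; headline unemployment rate ≈ 5.32%.

Labor force = 152.48 + 8.57 = 161.05 million.
Numerator = 8.57 + 2.42 + 8.03 = 19.02 million.
Denominator = 161.05 + 2.42 = 163.47 million.
Broad rate = 19.02 / 163.47 = 11.64%.
Headline unemployment rate = 8.57 / 161.05 = 5.32%.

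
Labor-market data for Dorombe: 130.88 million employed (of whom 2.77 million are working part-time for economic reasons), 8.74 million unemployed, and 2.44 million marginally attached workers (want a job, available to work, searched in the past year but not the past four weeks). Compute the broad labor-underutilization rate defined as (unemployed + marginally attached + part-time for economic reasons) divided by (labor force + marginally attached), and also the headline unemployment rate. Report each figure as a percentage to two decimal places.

Broad underutilization rate ≈ 9.82%; headline unemployment rate ≈ 6.26%.

Labor force = 130.88 + 8.74 = 139.62 million.
Numerator = 8.74 + 2.44 + 2.77 = 13.95 million.
Denominator = 139.62 + 2.44 = 142.06 million.
Broad rate = 13.95 / 142.06 = 9.82%.
Headline unemployment rate = 8.74 / 139.62 = 6.26%.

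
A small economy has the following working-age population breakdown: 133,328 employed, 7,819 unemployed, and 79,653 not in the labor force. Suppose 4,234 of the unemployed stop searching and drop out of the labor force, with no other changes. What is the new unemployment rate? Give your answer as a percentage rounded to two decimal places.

Initially, labor force = 133,328 + 7,819 = 141,147, so u = 7,819/141,147 = 5.54%.
After the change, unemployed and labor force both fall by 4,234 → E = 133,328, U = 3,585, labor force = 136,913.
New unemployment rate = 3,585 / 136,913 = 2.62%.

New unemployment rate ≈ 2.62%.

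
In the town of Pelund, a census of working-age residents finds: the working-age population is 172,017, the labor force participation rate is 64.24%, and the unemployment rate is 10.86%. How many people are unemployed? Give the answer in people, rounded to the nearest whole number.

Labor force = 0.6424 × 172,017 = 110,504.
Unemployed = 0.1086 × 110,504 ≈ 12,001.

About 12,001 are unemployed.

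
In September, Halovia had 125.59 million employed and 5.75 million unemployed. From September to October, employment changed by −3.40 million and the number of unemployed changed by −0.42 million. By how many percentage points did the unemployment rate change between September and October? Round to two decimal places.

September: labor force = 125.59 + 5.75 = 131.34; u = 5.75/131.34 = 4.38%.
October: labor force = 122.19 + 5.33 = 127.52; u = 5.33/127.52 = 4.18%.
Change = 4.18% − 4.38% = −0.20 pp.

The unemployment rate changed by −0.20 percentage points.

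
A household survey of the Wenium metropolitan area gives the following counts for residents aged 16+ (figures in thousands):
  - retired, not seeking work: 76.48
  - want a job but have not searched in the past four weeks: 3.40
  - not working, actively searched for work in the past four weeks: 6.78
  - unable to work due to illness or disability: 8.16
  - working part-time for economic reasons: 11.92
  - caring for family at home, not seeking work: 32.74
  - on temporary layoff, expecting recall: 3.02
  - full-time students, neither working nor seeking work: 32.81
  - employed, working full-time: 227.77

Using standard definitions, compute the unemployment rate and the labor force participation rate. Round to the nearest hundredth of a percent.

Unemployment rate ≈ 3.93%; labor force participation rate ≈ 61.90%.

Employed = 11.92 + 227.77 = 239.69 thousand (anyone who worked, including part-time for economic reasons, counts as employed).
Unemployed = 6.78 + 3.02 = 9.80 thousand (jobless and actively searching, or on temporary layoff).
Labor force = 239.69 + 9.80 = 249.49 thousand.
Not in labor force = 76.48 + 3.40 + 8.16 + 32.74 + 32.81 = 153.59 thousand (those not working and not actively searching are outside the labor force — including those who want a job but have given up searching).
Civilian working-age population = 249.49 + 153.59 = 403.08 thousand.
Unemployment rate = 9.80 / 249.49 = 3.93%.
Labor force participation rate = 249.49 / 403.08 = 61.90%.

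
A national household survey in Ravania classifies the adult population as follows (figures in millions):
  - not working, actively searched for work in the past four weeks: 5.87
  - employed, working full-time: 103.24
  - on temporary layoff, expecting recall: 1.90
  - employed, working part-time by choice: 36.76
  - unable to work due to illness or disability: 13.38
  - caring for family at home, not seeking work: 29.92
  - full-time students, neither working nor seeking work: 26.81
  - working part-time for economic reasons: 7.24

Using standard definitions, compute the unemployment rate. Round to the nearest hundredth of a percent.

Employed = 103.24 + 36.76 + 7.24 = 147.24 million (anyone who worked, including part-time for economic reasons, counts as employed).
Unemployed = 5.87 + 1.90 = 7.77 million (jobless and actively searching, or on temporary layoff).
Labor force = 147.24 + 7.77 = 155.01 million.
Unemployment rate = 7.77 / 155.01 = 5.01%.

Unemployment rate ≈ 5.01%.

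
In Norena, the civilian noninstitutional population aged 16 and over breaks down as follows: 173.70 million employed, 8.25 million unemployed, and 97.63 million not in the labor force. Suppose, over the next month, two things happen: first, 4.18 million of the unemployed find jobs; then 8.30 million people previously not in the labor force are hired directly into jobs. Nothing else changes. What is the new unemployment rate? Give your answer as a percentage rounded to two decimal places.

New unemployment rate ≈ 2.14%.

Initially, labor force = 173.70 + 8.25 = 181.95 million, so u = 8.25/181.95 = 4.53%.
After the first change, unemployed falls and employed rises by 4.18; labor force unchanged → E = 177.88, U = 4.07, labor force = 181.95 million.
After the second change, employed and labor force both rise by 8.30; unemployed unchanged → E = 186.18, U = 4.07, labor force = 190.25 million.
New unemployment rate = 4.07 / 190.25 = 2.14%.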